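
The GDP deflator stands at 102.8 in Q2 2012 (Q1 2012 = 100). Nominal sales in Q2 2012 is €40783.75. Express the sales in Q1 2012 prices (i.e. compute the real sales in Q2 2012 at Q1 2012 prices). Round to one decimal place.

39672.9

Real = Nominal ÷ (Index/100) = 40783.75 ÷ (102.8/100)
     = 40783.75 ÷ 1.028 = 39672.9086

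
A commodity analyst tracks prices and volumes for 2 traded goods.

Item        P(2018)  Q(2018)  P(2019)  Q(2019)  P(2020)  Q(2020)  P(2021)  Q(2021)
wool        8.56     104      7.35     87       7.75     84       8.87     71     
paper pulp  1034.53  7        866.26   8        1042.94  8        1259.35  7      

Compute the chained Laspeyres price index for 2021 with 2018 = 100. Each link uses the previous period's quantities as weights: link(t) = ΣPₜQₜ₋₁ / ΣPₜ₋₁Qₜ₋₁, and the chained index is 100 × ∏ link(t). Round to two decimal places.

Link 2018→2019:
ΣP(2019)Q(2018) = 7.35×104 + 866.26×7 = 764.4 + 6063.82 = 6828.22
ΣP(2018)Q(2018) = 8.56×104 + 1034.53×7 = 890.24 + 7241.71 = 8131.95
link = 6828.22/8131.95 = 0.839678
Link 2019→2020:
ΣP(2020)Q(2019) = 7.75×87 + 1042.94×8 = 674.25 + 8343.52 = 9017.77
ΣP(2019)Q(2019) = 7.35×87 + 866.26×8 = 639.45 + 6930.08 = 7569.53
link = 9017.77/7569.53 = 1.191325
Link 2020→2021:
ΣP(2021)Q(2020) = 8.87×84 + 1259.35×8 = 745.08 + 10074.8 = 10819.88
ΣP(2020)Q(2020) = 7.75×84 + 1042.94×8 = 651 + 8343.52 = 8994.52
link = 10819.88/8994.52 = 1.202941
Chained index = 100 × 0.839678 × 1.191325 × 1.202941 = 120.3338

120.33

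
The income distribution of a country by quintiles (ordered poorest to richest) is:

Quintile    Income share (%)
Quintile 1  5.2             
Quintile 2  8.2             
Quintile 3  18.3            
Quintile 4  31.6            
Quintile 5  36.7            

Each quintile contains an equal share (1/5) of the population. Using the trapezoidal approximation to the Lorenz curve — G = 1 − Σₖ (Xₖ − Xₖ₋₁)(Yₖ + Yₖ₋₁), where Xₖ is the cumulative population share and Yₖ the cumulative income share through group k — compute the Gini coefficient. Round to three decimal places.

Cumulative income shares Yₖ: 0.0520, 0.1340, 0.3170, 0.6330, 1.0000
Σ (Xₖ−Xₖ₋₁)(Yₖ+Yₖ₋₁) = (1/5)(0.0520+0.0000) + (1/5)(0.1340+0.0520) + (1/5)(0.3170+0.1340) + (1/5)(0.6330+0.3170) + (1/5)(1.0000+0.6330)
  = 0.0104 + 0.0372 + 0.0902 + 0.1900 + 0.3266 = 0.6544
G = 1 − 0.6544 = 0.3456

0.346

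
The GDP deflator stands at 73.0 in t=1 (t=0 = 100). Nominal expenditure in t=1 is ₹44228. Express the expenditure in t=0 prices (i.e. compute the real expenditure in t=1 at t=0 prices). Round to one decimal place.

60586.3

Real = Nominal ÷ (Index/100) = 44228 ÷ (73.0/100)
     = 44228 ÷ 0.730 = 60586.3014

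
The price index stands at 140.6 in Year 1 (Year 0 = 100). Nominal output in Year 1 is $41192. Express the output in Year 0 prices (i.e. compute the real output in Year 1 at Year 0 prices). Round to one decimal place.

Real = Nominal ÷ (Index/100) = 41192 ÷ (140.6/100)
     = 41192 ÷ 1.406 = 29297.2973

29297.3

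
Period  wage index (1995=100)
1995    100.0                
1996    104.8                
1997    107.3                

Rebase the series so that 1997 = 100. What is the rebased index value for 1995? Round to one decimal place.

93.2

Rebased(1995) = 100.0 / 107.3 × 100 = 93.1966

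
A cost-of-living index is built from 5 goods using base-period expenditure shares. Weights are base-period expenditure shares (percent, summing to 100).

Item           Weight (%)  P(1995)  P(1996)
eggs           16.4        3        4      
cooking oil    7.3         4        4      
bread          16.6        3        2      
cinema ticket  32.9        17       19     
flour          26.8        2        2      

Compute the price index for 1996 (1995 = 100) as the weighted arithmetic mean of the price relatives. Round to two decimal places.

eggs: 16.4 × (4/3) = 16.4 × 1.333333 = 21.8667
cooking oil: 7.3 × (4/4) = 7.3 × 1.000000 = 7.3000
bread: 16.6 × (2/3) = 16.6 × 0.666667 = 11.0667
cinema ticket: 32.9 × (19/17) = 32.9 × 1.117647 = 36.7706
flour: 26.8 × (2/2) = 26.8 × 1.000000 = 26.8000
Index = Σ wᵢ·(p₁ᵢ/p₀ᵢ) = 21.8667 + 7.3000 + 11.0667 + 36.7706 + 26.8000 = 103.8039

103.80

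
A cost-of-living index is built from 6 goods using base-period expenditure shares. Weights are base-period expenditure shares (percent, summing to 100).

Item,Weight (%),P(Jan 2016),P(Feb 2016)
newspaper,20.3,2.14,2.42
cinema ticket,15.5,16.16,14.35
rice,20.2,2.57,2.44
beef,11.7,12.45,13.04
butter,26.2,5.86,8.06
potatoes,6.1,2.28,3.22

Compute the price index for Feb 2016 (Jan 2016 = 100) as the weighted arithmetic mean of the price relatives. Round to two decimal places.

112.80

newspaper: 20.3 × (2.42/2.14) = 20.3 × 1.130841 = 22.9561
cinema ticket: 15.5 × (14.35/16.16) = 15.5 × 0.887995 = 13.7639
rice: 20.2 × (2.44/2.57) = 20.2 × 0.949416 = 19.1782
beef: 11.7 × (13.04/12.45) = 11.7 × 1.047390 = 12.2545
butter: 26.2 × (8.06/5.86) = 26.2 × 1.375427 = 36.0362
potatoes: 6.1 × (3.22/2.28) = 6.1 × 1.412281 = 8.6149
Index = Σ wᵢ·(p₁ᵢ/p₀ᵢ) = 22.9561 + 13.7639 + 19.1782 + 12.2545 + 36.0362 + 8.6149 = 112.8038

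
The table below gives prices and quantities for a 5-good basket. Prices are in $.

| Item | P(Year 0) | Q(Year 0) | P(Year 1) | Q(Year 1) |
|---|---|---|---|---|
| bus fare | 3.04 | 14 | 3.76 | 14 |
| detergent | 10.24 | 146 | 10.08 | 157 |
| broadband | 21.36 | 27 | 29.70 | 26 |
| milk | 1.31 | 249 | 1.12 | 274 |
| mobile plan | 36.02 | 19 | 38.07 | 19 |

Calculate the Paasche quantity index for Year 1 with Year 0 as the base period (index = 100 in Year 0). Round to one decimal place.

103.3

Paasche quantity index uses current-period prices as weights.
ΣP(Year 1)·Q(Year 1) = 3.76×14 + 10.08×157 + 29.70×26 + 1.12×274 + 38.07×19 = 52.64 + 1582.56 + 772.2 + 306.88 + 723.33 = 3437.61
ΣP(Year 1)·Q(Year 0) = 3.76×14 + 10.08×146 + 29.70×27 + 1.12×249 + 38.07×19 = 52.64 + 1471.68 + 801.9 + 278.88 + 723.33 = 3328.43
Index = 3437.61 / 3328.43 × 100 = 103.2802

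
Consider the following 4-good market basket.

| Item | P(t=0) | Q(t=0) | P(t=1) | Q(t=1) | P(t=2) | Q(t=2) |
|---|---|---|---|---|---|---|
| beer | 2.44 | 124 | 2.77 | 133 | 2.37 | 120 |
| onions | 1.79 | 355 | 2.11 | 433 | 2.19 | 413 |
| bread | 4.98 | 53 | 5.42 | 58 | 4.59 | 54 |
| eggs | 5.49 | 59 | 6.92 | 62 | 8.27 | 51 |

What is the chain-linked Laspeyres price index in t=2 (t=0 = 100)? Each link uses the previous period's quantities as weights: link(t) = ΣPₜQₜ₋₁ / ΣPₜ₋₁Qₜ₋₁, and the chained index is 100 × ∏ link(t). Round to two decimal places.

Link t=0→t=1:
ΣP(t=1)Q(t=0) = 2.77×124 + 2.11×355 + 5.42×53 + 6.92×59 = 343.48 + 749.05 + 287.26 + 408.28 = 1788.07
ΣP(t=0)Q(t=0) = 2.44×124 + 1.79×355 + 4.98×53 + 5.49×59 = 302.56 + 635.45 + 263.94 + 323.91 = 1525.86
link = 1788.07/1525.86 = 1.171844
Link t=1→t=2:
ΣP(t=2)Q(t=1) = 2.37×133 + 2.19×433 + 4.59×58 + 8.27×62 = 315.21 + 948.27 + 266.22 + 512.74 = 2042.44
ΣP(t=1)Q(t=1) = 2.77×133 + 2.11×433 + 5.42×58 + 6.92×62 = 368.41 + 913.63 + 314.36 + 429.04 = 2025.44
link = 2042.44/2025.44 = 1.008393
Chained index = 100 × 1.171844 × 1.008393 = 118.1680

118.17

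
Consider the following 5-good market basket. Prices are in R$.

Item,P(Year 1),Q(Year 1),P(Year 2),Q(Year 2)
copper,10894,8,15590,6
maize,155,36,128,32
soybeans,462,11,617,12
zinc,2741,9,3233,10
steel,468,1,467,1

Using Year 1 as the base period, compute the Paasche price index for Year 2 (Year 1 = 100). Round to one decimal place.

Paasche price index uses current-period quantities as weights.
ΣP(Year 2)·Q(Year 2) = 15590×6 + 128×32 + 617×12 + 3233×10 + 467×1 = 93540 + 4096 + 7404 + 32330 + 467 = 137837
ΣP(Year 1)·Q(Year 2) = 10894×6 + 155×32 + 462×12 + 2741×10 + 468×1 = 65364 + 4960 + 5544 + 27410 + 468 = 103746
Index = 137837 / 103746 × 100 = 132.8601

132.9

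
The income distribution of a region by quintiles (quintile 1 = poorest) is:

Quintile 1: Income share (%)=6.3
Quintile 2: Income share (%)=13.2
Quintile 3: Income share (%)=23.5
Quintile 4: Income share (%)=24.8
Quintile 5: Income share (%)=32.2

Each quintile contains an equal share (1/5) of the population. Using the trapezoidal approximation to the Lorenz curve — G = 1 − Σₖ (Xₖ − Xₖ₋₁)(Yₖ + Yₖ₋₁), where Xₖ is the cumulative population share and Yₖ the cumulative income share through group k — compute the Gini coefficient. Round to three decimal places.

0.254

Cumulative income shares Yₖ: 0.0630, 0.1950, 0.4300, 0.6780, 1.0000
Σ (Xₖ−Xₖ₋₁)(Yₖ+Yₖ₋₁) = (1/5)(0.0630+0.0000) + (1/5)(0.1950+0.0630) + (1/5)(0.4300+0.1950) + (1/5)(0.6780+0.4300) + (1/5)(1.0000+0.6780)
  = 0.0126 + 0.0516 + 0.1250 + 0.2216 + 0.3356 = 0.7464
G = 1 − 0.7464 = 0.2536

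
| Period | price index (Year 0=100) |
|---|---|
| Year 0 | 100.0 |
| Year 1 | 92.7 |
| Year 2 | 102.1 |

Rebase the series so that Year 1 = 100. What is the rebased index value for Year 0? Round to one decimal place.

107.9

Rebased(Year 0) = 100.0 / 92.7 × 100 = 107.8749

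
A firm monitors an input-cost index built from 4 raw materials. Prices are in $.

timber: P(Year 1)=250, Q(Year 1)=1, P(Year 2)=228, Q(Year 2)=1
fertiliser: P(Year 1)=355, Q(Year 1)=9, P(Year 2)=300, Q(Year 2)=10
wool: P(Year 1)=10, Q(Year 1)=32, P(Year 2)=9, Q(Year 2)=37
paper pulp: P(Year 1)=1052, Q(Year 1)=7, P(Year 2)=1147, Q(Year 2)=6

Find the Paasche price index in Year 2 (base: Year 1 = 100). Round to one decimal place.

Paasche price index uses current-period quantities as weights.
ΣP(Year 2)·Q(Year 2) = 228×1 + 300×10 + 9×37 + 1147×6 = 228 + 3000 + 333 + 6882 = 10443
ΣP(Year 1)·Q(Year 2) = 250×1 + 355×10 + 10×37 + 1052×6 = 250 + 3550 + 370 + 6312 = 10482
Index = 10443 / 10482 × 100 = 99.6279

99.6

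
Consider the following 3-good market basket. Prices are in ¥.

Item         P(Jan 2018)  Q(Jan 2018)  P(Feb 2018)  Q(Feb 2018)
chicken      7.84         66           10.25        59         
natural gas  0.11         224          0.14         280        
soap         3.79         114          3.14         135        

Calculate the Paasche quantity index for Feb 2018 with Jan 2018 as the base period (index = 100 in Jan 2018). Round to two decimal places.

Paasche quantity index uses current-period prices as weights.
ΣP(Feb 2018)·Q(Feb 2018) = 10.25×59 + 0.14×280 + 3.14×135 = 604.75 + 39.2 + 423.9 = 1067.85
ΣP(Feb 2018)·Q(Jan 2018) = 10.25×66 + 0.14×224 + 3.14×114 = 676.5 + 31.36 + 357.96 = 1065.82
Index = 1067.85 / 1065.82 × 100 = 100.1905

100.19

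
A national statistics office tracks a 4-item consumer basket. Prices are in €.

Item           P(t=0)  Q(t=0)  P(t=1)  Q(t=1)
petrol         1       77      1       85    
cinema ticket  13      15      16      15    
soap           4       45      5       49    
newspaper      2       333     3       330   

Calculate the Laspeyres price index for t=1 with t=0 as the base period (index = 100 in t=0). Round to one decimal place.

Laspeyres price index uses base-period quantities as weights.
ΣP(t=1)·Q(t=0) = 1×77 + 16×15 + 5×45 + 3×333 = 77 + 240 + 225 + 999 = 1541
ΣP(t=0)·Q(t=0) = 1×77 + 13×15 + 4×45 + 2×333 = 77 + 195 + 180 + 666 = 1118
Index = 1541 / 1118 × 100 = 137.8354

137.8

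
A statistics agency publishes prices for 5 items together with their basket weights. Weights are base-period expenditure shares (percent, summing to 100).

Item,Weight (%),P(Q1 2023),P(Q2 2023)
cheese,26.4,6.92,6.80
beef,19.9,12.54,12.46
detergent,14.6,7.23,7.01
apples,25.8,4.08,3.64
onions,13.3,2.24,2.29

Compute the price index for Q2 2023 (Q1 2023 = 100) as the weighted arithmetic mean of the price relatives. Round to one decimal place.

96.5

cheese: 26.4 × (6.80/6.92) = 26.4 × 0.982659 = 25.9422
beef: 19.9 × (12.46/12.54) = 19.9 × 0.993620 = 19.7730
detergent: 14.6 × (7.01/7.23) = 14.6 × 0.969571 = 14.1557
apples: 25.8 × (3.64/4.08) = 25.8 × 0.892157 = 23.0176
onions: 13.3 × (2.29/2.24) = 13.3 × 1.022321 = 13.5969
Index = Σ wᵢ·(p₁ᵢ/p₀ᵢ) = 25.9422 + 19.7730 + 14.1557 + 23.0176 + 13.5969 = 96.4855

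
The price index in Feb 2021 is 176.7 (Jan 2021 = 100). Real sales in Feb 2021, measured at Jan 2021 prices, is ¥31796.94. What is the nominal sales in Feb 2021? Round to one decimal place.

56185.2

Nominal = Real × (Index/100) = 31796.94 × (176.7/100)
        = 31796.94 × 1.767 = 56185.1930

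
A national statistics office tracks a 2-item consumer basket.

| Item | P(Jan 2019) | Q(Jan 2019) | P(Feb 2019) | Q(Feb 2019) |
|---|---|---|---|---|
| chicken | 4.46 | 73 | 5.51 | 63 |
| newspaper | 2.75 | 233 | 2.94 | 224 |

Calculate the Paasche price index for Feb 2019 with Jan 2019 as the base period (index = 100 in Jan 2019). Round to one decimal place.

112.1

Paasche price index uses current-period quantities as weights.
ΣP(Feb 2019)·Q(Feb 2019) = 5.51×63 + 2.94×224 = 347.13 + 658.56 = 1005.69
ΣP(Jan 2019)·Q(Feb 2019) = 4.46×63 + 2.75×224 = 280.98 + 616 = 896.98
Index = 1005.69 / 896.98 × 100 = 112.1196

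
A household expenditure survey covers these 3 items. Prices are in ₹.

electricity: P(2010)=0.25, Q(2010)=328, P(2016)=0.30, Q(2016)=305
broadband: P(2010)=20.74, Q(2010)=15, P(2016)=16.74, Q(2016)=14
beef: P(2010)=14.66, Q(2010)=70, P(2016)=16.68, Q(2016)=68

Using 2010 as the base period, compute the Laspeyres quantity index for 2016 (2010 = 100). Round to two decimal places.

96.07

Laspeyres quantity index uses base-period prices as weights.
ΣP(2010)·Q(2016) = 0.25×305 + 20.74×14 + 14.66×68 = 76.25 + 290.36 + 996.88 = 1363.49
ΣP(2010)·Q(2010) = 0.25×328 + 20.74×15 + 14.66×70 = 82 + 311.1 + 1026.2 = 1419.3
Index = 1363.49 / 1419.3 × 100 = 96.0678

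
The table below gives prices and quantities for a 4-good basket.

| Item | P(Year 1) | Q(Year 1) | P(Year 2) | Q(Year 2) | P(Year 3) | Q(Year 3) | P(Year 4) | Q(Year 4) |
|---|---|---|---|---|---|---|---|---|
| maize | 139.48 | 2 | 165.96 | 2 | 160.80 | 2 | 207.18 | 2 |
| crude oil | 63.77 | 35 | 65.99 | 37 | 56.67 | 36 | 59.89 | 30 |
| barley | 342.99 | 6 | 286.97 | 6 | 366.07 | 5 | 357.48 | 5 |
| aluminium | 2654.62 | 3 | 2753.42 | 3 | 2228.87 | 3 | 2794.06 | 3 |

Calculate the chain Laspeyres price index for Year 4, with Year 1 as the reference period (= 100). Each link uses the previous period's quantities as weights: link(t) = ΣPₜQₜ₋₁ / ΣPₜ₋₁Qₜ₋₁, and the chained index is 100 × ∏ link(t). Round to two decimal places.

104.51

Link Year 1→Year 2:
ΣP(Year 2)Q(Year 1) = 165.96×2 + 65.99×35 + 286.97×6 + 2753.42×3 = 331.92 + 2309.65 + 1721.82 + 8260.26 = 12623.65
ΣP(Year 1)Q(Year 1) = 139.48×2 + 63.77×35 + 342.99×6 + 2654.62×3 = 278.96 + 2231.95 + 2057.94 + 7963.86 = 12532.71
link = 12623.65/12532.71 = 1.007256
Link Year 2→Year 3:
ΣP(Year 3)Q(Year 2) = 160.80×2 + 56.67×37 + 366.07×6 + 2228.87×3 = 321.6 + 2096.79 + 2196.42 + 6686.61 = 11301.42
ΣP(Year 2)Q(Year 2) = 165.96×2 + 65.99×37 + 286.97×6 + 2753.42×3 = 331.92 + 2441.63 + 1721.82 + 8260.26 = 12755.63
link = 11301.42/12755.63 = 0.885995
Link Year 3→Year 4:
ΣP(Year 4)Q(Year 3) = 207.18×2 + 59.89×36 + 357.48×5 + 2794.06×3 = 414.36 + 2156.04 + 1787.4 + 8382.18 = 12739.98
ΣP(Year 3)Q(Year 3) = 160.80×2 + 56.67×36 + 366.07×5 + 2228.87×3 = 321.6 + 2040.12 + 1830.35 + 6686.61 = 10878.68
link = 12739.98/10878.68 = 1.171096
Chained index = 100 × 1.007256 × 0.885995 × 1.171096 = 104.5114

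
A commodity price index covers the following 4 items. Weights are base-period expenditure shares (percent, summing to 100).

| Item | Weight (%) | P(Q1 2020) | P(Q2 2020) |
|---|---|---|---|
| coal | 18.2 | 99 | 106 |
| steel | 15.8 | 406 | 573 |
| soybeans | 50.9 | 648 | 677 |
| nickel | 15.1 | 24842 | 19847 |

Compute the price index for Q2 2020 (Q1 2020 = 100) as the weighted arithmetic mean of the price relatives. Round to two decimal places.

coal: 18.2 × (106/99) = 18.2 × 1.070707 = 19.4869
steel: 15.8 × (573/406) = 15.8 × 1.411330 = 22.2990
soybeans: 50.9 × (677/648) = 50.9 × 1.044753 = 53.1779
nickel: 15.1 × (19847/24842) = 15.1 × 0.798929 = 12.0638
Index = Σ wᵢ·(p₁ᵢ/p₀ᵢ) = 19.4869 + 22.2990 + 53.1779 + 12.0638 = 107.0276

107.03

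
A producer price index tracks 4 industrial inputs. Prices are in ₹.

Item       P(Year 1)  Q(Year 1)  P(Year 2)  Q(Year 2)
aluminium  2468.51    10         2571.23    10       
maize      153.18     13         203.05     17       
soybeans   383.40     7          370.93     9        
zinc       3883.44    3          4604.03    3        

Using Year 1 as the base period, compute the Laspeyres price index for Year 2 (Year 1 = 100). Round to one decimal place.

Laspeyres price index uses base-period quantities as weights.
ΣP(Year 2)·Q(Year 1) = 2571.23×10 + 203.05×13 + 370.93×7 + 4604.03×3 = 25712.3 + 2639.65 + 2596.51 + 13812.09 = 44760.55
ΣP(Year 1)·Q(Year 1) = 2468.51×10 + 153.18×13 + 383.40×7 + 3883.44×3 = 24685.1 + 1991.34 + 2683.8 + 11650.32 = 41010.56
Index = 44760.55 / 41010.56 × 100 = 109.1440

109.1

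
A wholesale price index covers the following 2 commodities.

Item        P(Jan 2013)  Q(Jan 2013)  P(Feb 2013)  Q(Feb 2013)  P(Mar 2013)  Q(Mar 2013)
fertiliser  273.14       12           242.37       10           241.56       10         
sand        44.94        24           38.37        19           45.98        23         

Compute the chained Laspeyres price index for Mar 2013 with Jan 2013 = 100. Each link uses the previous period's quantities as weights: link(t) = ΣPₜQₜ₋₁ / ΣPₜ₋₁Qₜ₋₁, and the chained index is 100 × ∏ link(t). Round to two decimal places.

91.71

Link Jan 2013→Feb 2013:
ΣP(Feb 2013)Q(Jan 2013) = 242.37×12 + 38.37×24 = 2908.44 + 920.88 = 3829.32
ΣP(Jan 2013)Q(Jan 2013) = 273.14×12 + 44.94×24 = 3277.68 + 1078.56 = 4356.24
link = 3829.32/4356.24 = 0.879042
Link Feb 2013→Mar 2013:
ΣP(Mar 2013)Q(Feb 2013) = 241.56×10 + 45.98×19 = 2415.6 + 873.62 = 3289.22
ΣP(Feb 2013)Q(Feb 2013) = 242.37×10 + 38.37×19 = 2423.7 + 729.03 = 3152.73
link = 3289.22/3152.73 = 1.043293
Chained index = 100 × 0.879042 × 1.043293 = 91.7099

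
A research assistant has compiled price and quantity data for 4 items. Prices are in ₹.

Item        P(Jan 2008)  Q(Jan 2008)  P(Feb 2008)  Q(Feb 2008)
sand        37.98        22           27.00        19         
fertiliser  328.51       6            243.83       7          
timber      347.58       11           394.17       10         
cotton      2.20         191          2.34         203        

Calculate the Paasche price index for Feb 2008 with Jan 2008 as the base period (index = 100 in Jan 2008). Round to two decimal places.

95.58

Paasche price index uses current-period quantities as weights.
ΣP(Feb 2008)·Q(Feb 2008) = 27.00×19 + 243.83×7 + 394.17×10 + 2.34×203 = 513 + 1706.81 + 3941.7 + 475.02 = 6636.53
ΣP(Jan 2008)·Q(Feb 2008) = 37.98×19 + 328.51×7 + 347.58×10 + 2.20×203 = 721.62 + 2299.57 + 3475.8 + 446.6 = 6943.59
Index = 6636.53 / 6943.59 × 100 = 95.5778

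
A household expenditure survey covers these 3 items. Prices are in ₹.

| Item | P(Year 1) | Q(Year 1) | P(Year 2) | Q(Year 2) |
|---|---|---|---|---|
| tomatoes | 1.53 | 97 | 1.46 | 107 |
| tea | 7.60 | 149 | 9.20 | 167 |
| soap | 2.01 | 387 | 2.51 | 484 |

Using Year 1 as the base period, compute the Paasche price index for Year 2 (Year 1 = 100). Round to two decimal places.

Paasche price index uses current-period quantities as weights.
ΣP(Year 2)·Q(Year 2) = 1.46×107 + 9.20×167 + 2.51×484 = 156.22 + 1536.4 + 1214.84 = 2907.46
ΣP(Year 1)·Q(Year 2) = 1.53×107 + 7.60×167 + 2.01×484 = 163.71 + 1269.2 + 972.84 = 2405.75
Index = 2907.46 / 2405.75 × 100 = 120.8546

120.85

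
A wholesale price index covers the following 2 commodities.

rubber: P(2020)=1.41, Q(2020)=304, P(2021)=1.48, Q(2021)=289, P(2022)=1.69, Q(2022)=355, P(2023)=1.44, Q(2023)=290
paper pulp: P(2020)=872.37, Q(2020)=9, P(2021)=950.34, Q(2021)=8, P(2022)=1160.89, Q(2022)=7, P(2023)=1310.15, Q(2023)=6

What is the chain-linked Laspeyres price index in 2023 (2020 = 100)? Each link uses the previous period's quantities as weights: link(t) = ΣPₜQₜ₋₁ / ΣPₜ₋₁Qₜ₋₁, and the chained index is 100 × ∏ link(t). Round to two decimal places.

Link 2020→2021:
ΣP(2021)Q(2020) = 1.48×304 + 950.34×9 = 449.92 + 8553.06 = 9002.98
ΣP(2020)Q(2020) = 1.41×304 + 872.37×9 = 428.64 + 7851.33 = 8279.97
link = 9002.98/8279.97 = 1.087320
Link 2021→2022:
ΣP(2022)Q(2021) = 1.69×289 + 1160.89×8 = 488.41 + 9287.12 = 9775.53
ΣP(2021)Q(2021) = 1.48×289 + 950.34×8 = 427.72 + 7602.72 = 8030.44
link = 9775.53/8030.44 = 1.217309
Link 2022→2023:
ΣP(2023)Q(2022) = 1.44×355 + 1310.15×7 = 511.2 + 9171.05 = 9682.25
ΣP(2022)Q(2022) = 1.69×355 + 1160.89×7 = 599.95 + 8126.23 = 8726.18
link = 9682.25/8726.18 = 1.109563
Chained index = 100 × 1.087320 × 1.217309 × 1.109563 = 146.8624

146.86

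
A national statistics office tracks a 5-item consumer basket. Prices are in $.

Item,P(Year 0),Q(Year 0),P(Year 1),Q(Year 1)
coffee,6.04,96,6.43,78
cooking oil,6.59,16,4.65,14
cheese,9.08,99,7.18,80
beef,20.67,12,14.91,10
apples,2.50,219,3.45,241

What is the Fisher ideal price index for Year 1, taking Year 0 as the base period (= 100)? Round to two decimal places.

Laspeyres component (base-period weights):
ΣP(Year 1)Q(Year 0) = 6.43×96 + 4.65×16 + 7.18×99 + 14.91×12 + 3.45×219 = 617.28 + 74.4 + 710.82 + 178.92 + 755.55 = 2336.97
ΣP(Year 0)Q(Year 0) = 6.04×96 + 6.59×16 + 9.08×99 + 20.67×12 + 2.50×219 = 579.84 + 105.44 + 898.92 + 248.04 + 547.5 = 2379.74
L = 2336.97 / 2379.74 × 100 = 98.2027
Paasche component (current-period weights):
ΣP(Year 1)Q(Year 1) = 6.43×78 + 4.65×14 + 7.18×80 + 14.91×10 + 3.45×241 = 501.54 + 65.1 + 574.4 + 149.1 + 831.45 = 2121.59
ΣP(Year 0)Q(Year 1) = 6.04×78 + 6.59×14 + 9.08×80 + 20.67×10 + 2.50×241 = 471.12 + 92.26 + 726.4 + 206.7 + 602.5 = 2098.98
P = 2121.59 / 2098.98 × 100 = 101.0772
Fisher = √(L × P) = √(98.2027 × 101.0772) = 99.6296

99.63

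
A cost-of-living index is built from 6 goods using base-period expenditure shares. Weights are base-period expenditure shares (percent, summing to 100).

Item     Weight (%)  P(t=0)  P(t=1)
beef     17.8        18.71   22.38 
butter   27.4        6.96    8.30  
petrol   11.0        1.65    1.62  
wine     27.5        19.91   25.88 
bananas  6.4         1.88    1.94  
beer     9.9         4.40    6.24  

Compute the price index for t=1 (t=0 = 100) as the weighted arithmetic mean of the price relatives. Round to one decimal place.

121.2

beef: 17.8 × (22.38/18.71) = 17.8 × 1.196152 = 21.2915
butter: 27.4 × (8.30/6.96) = 27.4 × 1.192529 = 32.6753
petrol: 11.0 × (1.62/1.65) = 11.0 × 0.981818 = 10.8000
wine: 27.5 × (25.88/19.91) = 27.5 × 1.299849 = 35.7459
bananas: 6.4 × (1.94/1.88) = 6.4 × 1.031915 = 6.6043
beer: 9.9 × (6.24/4.40) = 9.9 × 1.418182 = 14.0400
Index = Σ wᵢ·(p₁ᵢ/p₀ᵢ) = 21.2915 + 32.6753 + 10.8000 + 35.7459 + 6.6043 + 14.0400 = 121.1569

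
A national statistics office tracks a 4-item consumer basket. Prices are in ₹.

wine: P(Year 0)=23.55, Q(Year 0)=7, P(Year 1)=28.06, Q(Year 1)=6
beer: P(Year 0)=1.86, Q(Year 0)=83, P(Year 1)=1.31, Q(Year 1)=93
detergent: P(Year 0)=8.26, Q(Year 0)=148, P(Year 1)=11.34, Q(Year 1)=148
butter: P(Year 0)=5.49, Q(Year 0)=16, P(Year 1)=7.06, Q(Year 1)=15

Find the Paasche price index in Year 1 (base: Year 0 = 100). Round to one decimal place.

128.1

Paasche price index uses current-period quantities as weights.
ΣP(Year 1)·Q(Year 1) = 28.06×6 + 1.31×93 + 11.34×148 + 7.06×15 = 168.36 + 121.83 + 1678.32 + 105.9 = 2074.41
ΣP(Year 0)·Q(Year 1) = 23.55×6 + 1.86×93 + 8.26×148 + 5.49×15 = 141.3 + 172.98 + 1222.48 + 82.35 = 1619.11
Index = 2074.41 / 1619.11 × 100 = 128.1204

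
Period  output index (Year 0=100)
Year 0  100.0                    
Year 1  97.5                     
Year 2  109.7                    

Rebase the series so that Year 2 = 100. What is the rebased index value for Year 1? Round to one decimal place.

88.9

Rebased(Year 1) = 97.5 / 109.7 × 100 = 88.8788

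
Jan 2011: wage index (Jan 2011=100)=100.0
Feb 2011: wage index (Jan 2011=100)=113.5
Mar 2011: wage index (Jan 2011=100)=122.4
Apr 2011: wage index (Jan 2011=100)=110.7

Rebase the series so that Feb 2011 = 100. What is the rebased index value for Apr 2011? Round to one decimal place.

Rebased(Apr 2011) = 110.7 / 113.5 × 100 = 97.5330

97.5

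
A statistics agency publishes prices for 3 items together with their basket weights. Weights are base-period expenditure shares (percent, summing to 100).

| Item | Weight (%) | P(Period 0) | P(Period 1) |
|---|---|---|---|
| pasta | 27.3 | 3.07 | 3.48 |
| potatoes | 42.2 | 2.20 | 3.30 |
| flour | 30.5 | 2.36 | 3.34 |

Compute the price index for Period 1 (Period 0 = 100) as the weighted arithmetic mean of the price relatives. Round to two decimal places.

pasta: 27.3 × (3.48/3.07) = 27.3 × 1.133550 = 30.9459
potatoes: 42.2 × (3.30/2.20) = 42.2 × 1.500000 = 63.3000
flour: 30.5 × (3.34/2.36) = 30.5 × 1.415254 = 43.1653
Index = Σ wᵢ·(p₁ᵢ/p₀ᵢ) = 30.9459 + 63.3000 + 43.1653 = 137.4112

137.41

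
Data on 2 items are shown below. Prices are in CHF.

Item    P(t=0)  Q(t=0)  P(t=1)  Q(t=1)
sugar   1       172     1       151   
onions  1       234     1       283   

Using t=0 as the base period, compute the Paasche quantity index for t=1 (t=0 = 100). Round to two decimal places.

Paasche quantity index uses current-period prices as weights.
ΣP(t=1)·Q(t=1) = 1×151 + 1×283 = 151 + 283 = 434
ΣP(t=1)·Q(t=0) = 1×172 + 1×234 = 172 + 234 = 406
Index = 434 / 406 × 100 = 106.8966

106.90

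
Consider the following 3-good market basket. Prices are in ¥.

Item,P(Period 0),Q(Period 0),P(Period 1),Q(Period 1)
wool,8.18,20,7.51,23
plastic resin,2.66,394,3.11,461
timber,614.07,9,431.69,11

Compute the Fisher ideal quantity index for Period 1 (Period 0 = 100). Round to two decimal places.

121.02

Laspeyres component (base-period weights):
ΣP(Period 0)Q(Period 1) = 8.18×23 + 2.66×461 + 614.07×11 = 188.14 + 1226.26 + 6754.77 = 8169.17
ΣP(Period 0)Q(Period 0) = 8.18×20 + 2.66×394 + 614.07×9 = 163.6 + 1048.04 + 5526.63 = 6738.27
L = 8169.17 / 6738.27 × 100 = 121.2354
Paasche component (current-period weights):
ΣP(Period 1)Q(Period 1) = 7.51×23 + 3.11×461 + 431.69×11 = 172.73 + 1433.71 + 4748.59 = 6355.03
ΣP(Period 1)Q(Period 0) = 7.51×20 + 3.11×394 + 431.69×9 = 150.2 + 1225.34 + 3885.21 = 5260.75
P = 6355.03 / 5260.75 × 100 = 120.8008
Fisher = √(L × P) = √(121.2354 × 120.8008) = 121.0179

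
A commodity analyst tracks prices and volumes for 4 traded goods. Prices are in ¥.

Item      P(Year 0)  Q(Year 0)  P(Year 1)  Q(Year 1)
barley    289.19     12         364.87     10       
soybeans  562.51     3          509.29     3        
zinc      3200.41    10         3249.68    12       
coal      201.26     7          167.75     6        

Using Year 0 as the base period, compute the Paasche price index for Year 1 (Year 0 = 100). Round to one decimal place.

102.2

Paasche price index uses current-period quantities as weights.
ΣP(Year 1)·Q(Year 1) = 364.87×10 + 509.29×3 + 3249.68×12 + 167.75×6 = 3648.7 + 1527.87 + 38996.16 + 1006.5 = 45179.23
ΣP(Year 0)·Q(Year 1) = 289.19×10 + 562.51×3 + 3200.41×12 + 201.26×6 = 2891.9 + 1687.53 + 38404.92 + 1207.56 = 44191.91
Index = 45179.23 / 44191.91 × 100 = 102.2342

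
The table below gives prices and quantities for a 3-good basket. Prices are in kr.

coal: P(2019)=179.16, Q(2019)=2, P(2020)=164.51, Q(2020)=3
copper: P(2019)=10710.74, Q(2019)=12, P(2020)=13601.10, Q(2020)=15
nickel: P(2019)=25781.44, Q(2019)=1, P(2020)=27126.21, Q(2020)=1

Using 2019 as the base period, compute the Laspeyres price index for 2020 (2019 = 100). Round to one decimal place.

Laspeyres price index uses base-period quantities as weights.
ΣP(2020)·Q(2019) = 164.51×2 + 13601.10×12 + 27126.21×1 = 329.02 + 163213.2 + 27126.21 = 190668.43
ΣP(2019)·Q(2019) = 179.16×2 + 10710.74×12 + 25781.44×1 = 358.32 + 128528.88 + 25781.44 = 154668.64
Index = 190668.43 / 154668.64 × 100 = 123.2754

123.3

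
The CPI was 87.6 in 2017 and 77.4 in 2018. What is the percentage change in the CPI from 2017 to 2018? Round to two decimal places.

-11.64%

Change = (77.4 − 87.6) / 87.6 × 100
       = -10.2 / 87.6 × 100 = -11.6438%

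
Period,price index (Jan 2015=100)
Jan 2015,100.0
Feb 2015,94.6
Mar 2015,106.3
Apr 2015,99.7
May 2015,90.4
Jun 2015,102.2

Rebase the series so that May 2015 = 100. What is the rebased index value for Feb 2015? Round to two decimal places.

Rebased(Feb 2015) = 94.6 / 90.4 × 100 = 104.6460

104.65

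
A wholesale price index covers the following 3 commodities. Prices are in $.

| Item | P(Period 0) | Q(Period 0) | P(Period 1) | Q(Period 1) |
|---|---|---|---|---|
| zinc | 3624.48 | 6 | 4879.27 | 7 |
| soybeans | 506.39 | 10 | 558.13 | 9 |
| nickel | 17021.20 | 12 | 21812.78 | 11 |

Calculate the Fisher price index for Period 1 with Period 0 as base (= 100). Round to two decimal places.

128.45

Laspeyres component (base-period weights):
ΣP(Period 1)Q(Period 0) = 4879.27×6 + 558.13×10 + 21812.78×12 = 29275.62 + 5581.3 + 261753.36 = 296610.28
ΣP(Period 0)Q(Period 0) = 3624.48×6 + 506.39×10 + 17021.20×12 = 21746.88 + 5063.9 + 204254.4 = 231065.18
L = 296610.28 / 231065.18 × 100 = 128.3665
Paasche component (current-period weights):
ΣP(Period 1)Q(Period 1) = 4879.27×7 + 558.13×9 + 21812.78×11 = 34154.89 + 5023.17 + 239940.58 = 279118.64
ΣP(Period 0)Q(Period 1) = 3624.48×7 + 506.39×9 + 17021.20×11 = 25371.36 + 4557.51 + 187233.2 = 217162.07
P = 279118.64 / 217162.07 × 100 = 128.5301
Fisher = √(L × P) = √(128.3665 × 128.5301) = 128.4483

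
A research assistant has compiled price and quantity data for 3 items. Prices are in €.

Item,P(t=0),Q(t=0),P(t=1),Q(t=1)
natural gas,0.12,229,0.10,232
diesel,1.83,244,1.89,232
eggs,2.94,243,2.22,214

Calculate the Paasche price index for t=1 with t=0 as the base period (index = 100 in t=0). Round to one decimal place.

Paasche price index uses current-period quantities as weights.
ΣP(t=1)·Q(t=1) = 0.10×232 + 1.89×232 + 2.22×214 = 23.2 + 438.48 + 475.08 = 936.76
ΣP(t=0)·Q(t=1) = 0.12×232 + 1.83×232 + 2.94×214 = 27.84 + 424.56 + 629.16 = 1081.56
Index = 936.76 / 1081.56 × 100 = 86.6119

86.6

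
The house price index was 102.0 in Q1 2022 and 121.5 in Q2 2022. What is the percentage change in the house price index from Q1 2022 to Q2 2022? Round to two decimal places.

Change = (121.5 − 102.0) / 102.0 × 100
       = 19.5 / 102.0 × 100 = 19.1176%

19.12%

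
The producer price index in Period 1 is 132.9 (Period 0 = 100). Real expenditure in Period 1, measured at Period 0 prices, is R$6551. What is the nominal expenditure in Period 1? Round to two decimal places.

Nominal = Real × (Index/100) = 6551 × (132.9/100)
        = 6551 × 1.329 = 8706.2790

8706.28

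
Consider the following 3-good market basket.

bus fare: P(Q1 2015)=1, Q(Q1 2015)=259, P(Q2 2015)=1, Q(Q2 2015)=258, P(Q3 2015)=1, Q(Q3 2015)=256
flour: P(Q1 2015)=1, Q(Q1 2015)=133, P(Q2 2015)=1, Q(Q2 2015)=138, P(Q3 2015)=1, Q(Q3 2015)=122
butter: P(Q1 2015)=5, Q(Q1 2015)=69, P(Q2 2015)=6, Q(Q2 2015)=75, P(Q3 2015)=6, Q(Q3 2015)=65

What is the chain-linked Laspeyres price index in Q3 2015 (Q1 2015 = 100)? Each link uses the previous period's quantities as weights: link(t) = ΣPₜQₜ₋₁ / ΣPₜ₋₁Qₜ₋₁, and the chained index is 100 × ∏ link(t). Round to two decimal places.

109.36

Link Q1 2015→Q2 2015:
ΣP(Q2 2015)Q(Q1 2015) = 1×259 + 1×133 + 6×69 = 259 + 133 + 414 = 806
ΣP(Q1 2015)Q(Q1 2015) = 1×259 + 1×133 + 5×69 = 259 + 133 + 345 = 737
link = 806/737 = 1.093623
Link Q2 2015→Q3 2015:
ΣP(Q3 2015)Q(Q2 2015) = 1×258 + 1×138 + 6×75 = 258 + 138 + 450 = 846
ΣP(Q2 2015)Q(Q2 2015) = 1×258 + 1×138 + 6×75 = 258 + 138 + 450 = 846
link = 846/846 = 1.000000
Chained index = 100 × 1.093623 × 1.000000 = 109.3623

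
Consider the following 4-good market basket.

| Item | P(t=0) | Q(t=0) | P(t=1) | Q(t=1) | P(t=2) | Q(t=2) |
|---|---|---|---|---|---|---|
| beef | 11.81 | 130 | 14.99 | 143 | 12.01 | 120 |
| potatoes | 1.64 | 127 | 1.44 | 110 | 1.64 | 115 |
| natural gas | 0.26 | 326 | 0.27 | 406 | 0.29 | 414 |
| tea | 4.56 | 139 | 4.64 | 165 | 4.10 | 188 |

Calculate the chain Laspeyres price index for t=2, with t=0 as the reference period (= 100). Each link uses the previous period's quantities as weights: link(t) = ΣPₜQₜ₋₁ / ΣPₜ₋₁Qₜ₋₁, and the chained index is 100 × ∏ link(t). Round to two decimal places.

Link t=0→t=1:
ΣP(t=1)Q(t=0) = 14.99×130 + 1.44×127 + 0.27×326 + 4.64×139 = 1948.7 + 182.88 + 88.02 + 644.96 = 2864.56
ΣP(t=0)Q(t=0) = 11.81×130 + 1.64×127 + 0.26×326 + 4.56×139 = 1535.3 + 208.28 + 84.76 + 633.84 = 2462.18
link = 2864.56/2462.18 = 1.163424
Link t=1→t=2:
ΣP(t=2)Q(t=1) = 12.01×143 + 1.64×110 + 0.29×406 + 4.10×165 = 1717.43 + 180.4 + 117.74 + 676.5 = 2692.07
ΣP(t=1)Q(t=1) = 14.99×143 + 1.44×110 + 0.27×406 + 4.64×165 = 2143.57 + 158.4 + 109.62 + 765.6 = 3177.19
link = 2692.07/3177.19 = 0.847312
Chained index = 100 × 1.163424 × 0.847312 = 98.5783

98.58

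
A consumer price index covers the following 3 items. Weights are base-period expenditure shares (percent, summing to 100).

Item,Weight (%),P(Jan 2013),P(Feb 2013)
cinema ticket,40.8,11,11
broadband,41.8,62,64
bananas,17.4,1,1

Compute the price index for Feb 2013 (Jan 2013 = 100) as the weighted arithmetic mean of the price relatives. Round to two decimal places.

101.35

cinema ticket: 40.8 × (11/11) = 40.8 × 1.000000 = 40.8000
broadband: 41.8 × (64/62) = 41.8 × 1.032258 = 43.1484
bananas: 17.4 × (1/1) = 17.4 × 1.000000 = 17.4000
Index = Σ wᵢ·(p₁ᵢ/p₀ᵢ) = 40.8000 + 43.1484 + 17.4000 = 101.3484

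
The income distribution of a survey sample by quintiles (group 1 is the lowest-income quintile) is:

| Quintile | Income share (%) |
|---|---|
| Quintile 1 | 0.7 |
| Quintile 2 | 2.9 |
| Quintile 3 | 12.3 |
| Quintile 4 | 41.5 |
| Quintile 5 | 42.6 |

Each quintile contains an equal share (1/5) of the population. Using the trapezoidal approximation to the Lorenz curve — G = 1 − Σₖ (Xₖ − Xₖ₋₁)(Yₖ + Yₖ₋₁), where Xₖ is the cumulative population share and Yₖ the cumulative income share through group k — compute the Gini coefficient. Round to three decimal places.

0.490

Cumulative income shares Yₖ: 0.0070, 0.0360, 0.1590, 0.5740, 1.0000
Σ (Xₖ−Xₖ₋₁)(Yₖ+Yₖ₋₁) = (1/5)(0.0070+0.0000) + (1/5)(0.0360+0.0070) + (1/5)(0.1590+0.0360) + (1/5)(0.5740+0.1590) + (1/5)(1.0000+0.5740)
  = 0.0014 + 0.0086 + 0.0390 + 0.1466 + 0.3148 = 0.5104
G = 1 − 0.5104 = 0.4896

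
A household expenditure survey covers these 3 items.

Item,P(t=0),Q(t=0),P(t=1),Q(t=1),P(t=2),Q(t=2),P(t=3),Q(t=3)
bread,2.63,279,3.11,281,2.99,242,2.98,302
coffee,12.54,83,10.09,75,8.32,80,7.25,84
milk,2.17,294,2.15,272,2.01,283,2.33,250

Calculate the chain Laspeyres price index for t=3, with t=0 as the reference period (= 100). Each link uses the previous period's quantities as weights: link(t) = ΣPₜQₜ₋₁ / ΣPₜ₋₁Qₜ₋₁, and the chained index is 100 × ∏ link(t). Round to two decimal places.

88.05

Link t=0→t=1:
ΣP(t=1)Q(t=0) = 3.11×279 + 10.09×83 + 2.15×294 = 867.69 + 837.47 + 632.1 = 2337.26
ΣP(t=0)Q(t=0) = 2.63×279 + 12.54×83 + 2.17×294 = 733.77 + 1040.82 + 637.98 = 2412.57
link = 2337.26/2412.57 = 0.968784
Link t=1→t=2:
ΣP(t=2)Q(t=1) = 2.99×281 + 8.32×75 + 2.01×272 = 840.19 + 624 + 546.72 = 2010.91
ΣP(t=1)Q(t=1) = 3.11×281 + 10.09×75 + 2.15×272 = 873.91 + 756.75 + 584.8 = 2215.46
link = 2010.91/2215.46 = 0.907672
Link t=2→t=3:
ΣP(t=3)Q(t=2) = 2.98×242 + 7.25×80 + 2.33×283 = 721.16 + 580 + 659.39 = 1960.55
ΣP(t=2)Q(t=2) = 2.99×242 + 8.32×80 + 2.01×283 = 723.58 + 665.6 + 568.83 = 1958.01
link = 1960.55/1958.01 = 1.001297
Chained index = 100 × 0.968784 × 0.907672 × 1.001297 = 88.0479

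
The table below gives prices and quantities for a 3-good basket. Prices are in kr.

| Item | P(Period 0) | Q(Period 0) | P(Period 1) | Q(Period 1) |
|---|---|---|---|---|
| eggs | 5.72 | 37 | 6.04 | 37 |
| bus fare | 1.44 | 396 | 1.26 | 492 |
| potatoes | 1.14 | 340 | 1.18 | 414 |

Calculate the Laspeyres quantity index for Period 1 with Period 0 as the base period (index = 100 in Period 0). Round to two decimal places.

119.03

Laspeyres quantity index uses base-period prices as weights.
ΣP(Period 0)·Q(Period 1) = 5.72×37 + 1.44×492 + 1.14×414 = 211.64 + 708.48 + 471.96 = 1392.08
ΣP(Period 0)·Q(Period 0) = 5.72×37 + 1.44×396 + 1.14×340 = 211.64 + 570.24 + 387.6 = 1169.48
Index = 1392.08 / 1169.48 × 100 = 119.0341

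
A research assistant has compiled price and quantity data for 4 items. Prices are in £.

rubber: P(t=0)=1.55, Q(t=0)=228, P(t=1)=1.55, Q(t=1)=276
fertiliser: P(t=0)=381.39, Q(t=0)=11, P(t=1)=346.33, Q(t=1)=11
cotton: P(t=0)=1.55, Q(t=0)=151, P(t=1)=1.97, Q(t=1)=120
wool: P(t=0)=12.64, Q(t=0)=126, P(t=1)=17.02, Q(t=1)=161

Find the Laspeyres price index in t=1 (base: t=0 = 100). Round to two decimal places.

103.60

Laspeyres price index uses base-period quantities as weights.
ΣP(t=1)·Q(t=0) = 1.55×228 + 346.33×11 + 1.97×151 + 17.02×126 = 353.4 + 3809.63 + 297.47 + 2144.52 = 6605.02
ΣP(t=0)·Q(t=0) = 1.55×228 + 381.39×11 + 1.55×151 + 12.64×126 = 353.4 + 4195.29 + 234.05 + 1592.64 = 6375.38
Index = 6605.02 / 6375.38 × 100 = 103.6020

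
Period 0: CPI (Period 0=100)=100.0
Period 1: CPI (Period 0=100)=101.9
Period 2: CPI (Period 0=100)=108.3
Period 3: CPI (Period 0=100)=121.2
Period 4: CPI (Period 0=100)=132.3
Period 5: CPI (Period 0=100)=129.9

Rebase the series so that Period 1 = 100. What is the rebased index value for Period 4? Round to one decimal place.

Rebased(Period 4) = 132.3 / 101.9 × 100 = 129.8332

129.8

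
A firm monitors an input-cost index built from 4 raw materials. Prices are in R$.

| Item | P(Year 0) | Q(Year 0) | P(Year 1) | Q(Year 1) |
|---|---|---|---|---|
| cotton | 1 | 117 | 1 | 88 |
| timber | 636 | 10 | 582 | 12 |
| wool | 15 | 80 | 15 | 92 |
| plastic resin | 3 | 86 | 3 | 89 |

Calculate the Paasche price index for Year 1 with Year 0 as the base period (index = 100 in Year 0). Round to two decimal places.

93.08

Paasche price index uses current-period quantities as weights.
ΣP(Year 1)·Q(Year 1) = 1×88 + 582×12 + 15×92 + 3×89 = 88 + 6984 + 1380 + 267 = 8719
ΣP(Year 0)·Q(Year 1) = 1×88 + 636×12 + 15×92 + 3×89 = 88 + 7632 + 1380 + 267 = 9367
Index = 8719 / 9367 × 100 = 93.0821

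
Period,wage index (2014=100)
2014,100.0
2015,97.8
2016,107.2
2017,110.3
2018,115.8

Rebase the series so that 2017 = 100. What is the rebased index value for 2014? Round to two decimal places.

90.66

Rebased(2014) = 100.0 / 110.3 × 100 = 90.6618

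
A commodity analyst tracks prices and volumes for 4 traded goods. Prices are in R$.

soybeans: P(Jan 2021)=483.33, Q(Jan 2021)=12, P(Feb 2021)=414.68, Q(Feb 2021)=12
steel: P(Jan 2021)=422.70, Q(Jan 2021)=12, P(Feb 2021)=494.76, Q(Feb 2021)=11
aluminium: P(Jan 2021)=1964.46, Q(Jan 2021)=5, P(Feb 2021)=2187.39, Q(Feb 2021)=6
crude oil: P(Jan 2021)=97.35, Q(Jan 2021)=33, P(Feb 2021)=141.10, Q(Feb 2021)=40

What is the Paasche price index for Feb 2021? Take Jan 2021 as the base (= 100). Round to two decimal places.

Paasche price index uses current-period quantities as weights.
ΣP(Feb 2021)·Q(Feb 2021) = 414.68×12 + 494.76×11 + 2187.39×6 + 141.10×40 = 4976.16 + 5442.36 + 13124.34 + 5644 = 29186.86
ΣP(Jan 2021)·Q(Feb 2021) = 483.33×12 + 422.70×11 + 1964.46×6 + 97.35×40 = 5799.96 + 4649.7 + 11786.76 + 3894 = 26130.42
Index = 29186.86 / 26130.42 × 100 = 111.6969

111.70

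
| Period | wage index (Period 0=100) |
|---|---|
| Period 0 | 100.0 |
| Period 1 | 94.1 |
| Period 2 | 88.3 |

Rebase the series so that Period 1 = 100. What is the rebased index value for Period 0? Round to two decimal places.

106.27

Rebased(Period 0) = 100.0 / 94.1 × 100 = 106.2699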